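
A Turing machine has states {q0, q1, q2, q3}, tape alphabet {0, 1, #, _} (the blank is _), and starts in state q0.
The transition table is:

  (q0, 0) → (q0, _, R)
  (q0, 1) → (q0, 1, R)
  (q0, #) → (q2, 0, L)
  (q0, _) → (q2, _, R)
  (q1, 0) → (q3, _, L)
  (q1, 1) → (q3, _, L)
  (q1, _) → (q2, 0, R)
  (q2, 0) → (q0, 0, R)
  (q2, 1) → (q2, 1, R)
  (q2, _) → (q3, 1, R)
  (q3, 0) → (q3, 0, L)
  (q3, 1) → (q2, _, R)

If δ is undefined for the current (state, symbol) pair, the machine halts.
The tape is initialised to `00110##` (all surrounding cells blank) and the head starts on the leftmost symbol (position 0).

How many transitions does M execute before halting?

15

state=q0 head=0 tape=[0]0110##___   (q0,0)→(q0,_,R)
state=q0 head=1 tape=_[0]110##___   (q0,0)→(q0,_,R)
state=q0 head=2 tape=__[1]10##___   (q0,1)→(q0,1,R)
state=q0 head=3 tape=__1[1]0##___   (q0,1)→(q0,1,R)
state=q0 head=4 tape=__11[0]##___   (q0,0)→(q0,_,R)
state=q0 head=5 tape=__11_[#]#___   (q0,#)→(q2,0,L)
state=q2 head=4 tape=__11[_]0#___   (q2,_)→(q3,1,R)
state=q3 head=5 tape=__111[0]#___   (q3,0)→(q3,0,L)
state=q3 head=4 tape=__11[1]0#___   (q3,1)→(q2,_,R)
state=q2 head=5 tape=__11_[0]#___   (q2,0)→(q0,0,R)
state=q0 head=6 tape=__11_0[#]___   (q0,#)→(q2,0,L)
state=q2 head=5 tape=__11_[0]0___   (q2,0)→(q0,0,R)
state=q0 head=6 tape=__11_0[0]___   (q0,0)→(q0,_,R)
state=q0 head=7 tape=__11_0_[_]__   (q0,_)→(q2,_,R)
state=q2 head=8 tape=__11_0__[_]_   (q2,_)→(q3,1,R)
state=q3 head=9 tape=__11_0__1[_]
M halts after 15 transitions.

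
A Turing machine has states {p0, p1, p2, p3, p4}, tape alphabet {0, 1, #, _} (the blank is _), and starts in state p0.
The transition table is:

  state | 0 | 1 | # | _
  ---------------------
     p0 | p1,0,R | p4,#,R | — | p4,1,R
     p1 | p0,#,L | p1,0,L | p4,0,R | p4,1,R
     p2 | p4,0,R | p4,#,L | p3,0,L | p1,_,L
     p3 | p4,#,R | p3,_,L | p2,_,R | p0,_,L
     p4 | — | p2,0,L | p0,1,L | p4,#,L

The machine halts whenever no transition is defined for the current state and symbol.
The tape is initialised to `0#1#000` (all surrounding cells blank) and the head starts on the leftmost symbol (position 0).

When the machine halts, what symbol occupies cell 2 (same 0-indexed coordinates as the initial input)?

0

p0 | [0]#1#000   read 0 → write 0, move R, go to p1
p1 | 0[#]1#000   read # → write 0, move R, go to p4
p4 | 00[1]#000   read 1 → write 0, move L, go to p2
p2 | 0[0]0#000   read 0 → write 0, move R, go to p4
p4 | 00[0]#000
Cell 2 holds 0 when M halts.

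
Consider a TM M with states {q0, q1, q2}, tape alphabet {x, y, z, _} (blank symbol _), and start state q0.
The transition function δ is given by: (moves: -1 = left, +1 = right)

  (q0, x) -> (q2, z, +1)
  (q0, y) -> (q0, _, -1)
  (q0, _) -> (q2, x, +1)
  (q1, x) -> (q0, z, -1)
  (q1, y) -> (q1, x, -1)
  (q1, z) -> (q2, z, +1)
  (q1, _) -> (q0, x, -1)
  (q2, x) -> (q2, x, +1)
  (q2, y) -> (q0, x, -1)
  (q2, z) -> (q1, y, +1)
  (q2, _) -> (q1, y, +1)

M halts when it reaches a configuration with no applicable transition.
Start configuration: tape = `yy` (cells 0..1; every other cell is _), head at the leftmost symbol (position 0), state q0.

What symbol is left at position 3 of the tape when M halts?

state=q0 head=0 tape=__[y]y__   (q0,y)→(q0,_,-1)
state=q0 head=-1 tape=_[_]_y__   (q0,_)→(q2,x,+1)
state=q2 head=0 tape=_x[_]y__   (q2,_)→(q1,y,+1)
state=q1 head=1 tape=_xy[y]__   (q1,y)→(q1,x,-1)
state=q1 head=0 tape=_x[y]x__   (q1,y)→(q1,x,-1)
state=q1 head=-1 tape=_[x]xx__   (q1,x)→(q0,z,-1)
state=q0 head=-2 tape=[_]zxx__   (q0,_)→(q2,x,+1)
state=q2 head=-1 tape=x[z]xx__   (q2,z)→(q1,y,+1)
state=q1 head=0 tape=xy[x]x__   (q1,x)→(q0,z,-1)
state=q0 head=-1 tape=x[y]zx__   (q0,y)→(q0,_,-1)
state=q0 head=-2 tape=[x]_zx__   (q0,x)→(q2,z,+1)
state=q2 head=-1 tape=z[_]zx__   (q2,_)→(q1,y,+1)
state=q1 head=0 tape=zy[z]x__   (q1,z)→(q2,z,+1)
state=q2 head=1 tape=zyz[x]__   (q2,x)→(q2,x,+1)
state=q2 head=2 tape=zyzx[_]_   (q2,_)→(q1,y,+1)
state=q1 head=3 tape=zyzxy[_]   (q1,_)→(q0,x,-1)
state=q0 head=2 tape=zyzx[y]x   (q0,y)→(q0,_,-1)
state=q0 head=1 tape=zyz[x]_x   (q0,x)→(q2,z,+1)
state=q2 head=2 tape=zyzz[_]x   (q2,_)→(q1,y,+1)
state=q1 head=3 tape=zyzzy[x]   (q1,x)→(q0,z,-1)
state=q0 head=2 tape=zyzz[y]z   (q0,y)→(q0,_,-1)
state=q0 head=1 tape=zyz[z]_z
Cell 3 holds z when M halts.

z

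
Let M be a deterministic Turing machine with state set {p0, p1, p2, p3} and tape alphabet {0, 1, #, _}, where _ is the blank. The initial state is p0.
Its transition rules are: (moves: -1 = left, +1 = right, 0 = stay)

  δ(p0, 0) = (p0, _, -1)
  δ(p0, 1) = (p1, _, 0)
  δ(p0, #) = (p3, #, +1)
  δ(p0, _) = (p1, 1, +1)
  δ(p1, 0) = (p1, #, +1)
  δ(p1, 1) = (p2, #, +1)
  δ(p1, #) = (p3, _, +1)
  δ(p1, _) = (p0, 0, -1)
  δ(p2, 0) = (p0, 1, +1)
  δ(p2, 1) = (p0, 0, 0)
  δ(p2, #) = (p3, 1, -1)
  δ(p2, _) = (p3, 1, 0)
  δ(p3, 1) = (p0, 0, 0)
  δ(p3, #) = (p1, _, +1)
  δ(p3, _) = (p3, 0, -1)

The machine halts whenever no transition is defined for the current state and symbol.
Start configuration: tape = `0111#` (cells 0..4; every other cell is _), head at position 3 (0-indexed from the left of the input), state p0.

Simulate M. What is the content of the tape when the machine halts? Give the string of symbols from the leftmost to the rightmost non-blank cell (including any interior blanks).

state=p0 head=3 tape=__011[1]#__   (p0,1)→(p1,_,0)
state=p1 head=3 tape=__011[_]#__   (p1,_)→(p0,0,-1)
state=p0 head=2 tape=__01[1]0#__   (p0,1)→(p1,_,0)
state=p1 head=2 tape=__01[_]0#__   (p1,_)→(p0,0,-1)
state=p0 head=1 tape=__0[1]00#__   (p0,1)→(p1,_,0)
state=p1 head=1 tape=__0[_]00#__   (p1,_)→(p0,0,-1)
state=p0 head=0 tape=__[0]000#__   (p0,0)→(p0,_,-1)
state=p0 head=-1 tape=_[_]_000#__   (p0,_)→(p1,1,+1)
state=p1 head=0 tape=_1[_]000#__   (p1,_)→(p0,0,-1)
state=p0 head=-1 tape=_[1]0000#__   (p0,1)→(p1,_,0)
state=p1 head=-1 tape=_[_]0000#__   (p1,_)→(p0,0,-1)
state=p0 head=-2 tape=[_]00000#__   (p0,_)→(p1,1,+1)
state=p1 head=-1 tape=1[0]0000#__   (p1,0)→(p1,#,+1)
state=p1 head=0 tape=1#[0]000#__   (p1,0)→(p1,#,+1)
state=p1 head=1 tape=1##[0]00#__   (p1,0)→(p1,#,+1)
state=p1 head=2 tape=1###[0]0#__   (p1,0)→(p1,#,+1)
state=p1 head=3 tape=1####[0]#__   (p1,0)→(p1,#,+1)
state=p1 head=4 tape=1#####[#]__   (p1,#)→(p3,_,+1)
state=p3 head=5 tape=1#####_[_]_   (p3,_)→(p3,0,-1)
state=p3 head=4 tape=1#####[_]0_   (p3,_)→(p3,0,-1)
state=p3 head=3 tape=1####[#]00_   (p3,#)→(p1,_,+1)
state=p1 head=4 tape=1####_[0]0_   (p1,0)→(p1,#,+1)
state=p1 head=5 tape=1####_#[0]_   (p1,0)→(p1,#,+1)
state=p1 head=6 tape=1####_##[_]   (p1,_)→(p0,0,-1)
state=p0 head=5 tape=1####_#[#]0   (p0,#)→(p3,#,+1)
state=p3 head=6 tape=1####_##[0]
The non-blank tape span at halt is 1####_##0.

1####_##0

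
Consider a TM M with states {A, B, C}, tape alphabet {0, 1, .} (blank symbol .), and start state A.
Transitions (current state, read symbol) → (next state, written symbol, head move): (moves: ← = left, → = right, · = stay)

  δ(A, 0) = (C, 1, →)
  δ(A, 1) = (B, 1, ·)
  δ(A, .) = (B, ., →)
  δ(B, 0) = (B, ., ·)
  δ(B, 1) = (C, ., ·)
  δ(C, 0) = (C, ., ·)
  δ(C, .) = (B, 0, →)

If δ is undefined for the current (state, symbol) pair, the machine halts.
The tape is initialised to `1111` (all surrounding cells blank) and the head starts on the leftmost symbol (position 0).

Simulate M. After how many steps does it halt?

A | [1]111.   read 1 → write 1, move ·, go to B
B | [1]111.   read 1 → write ., move ·, go to C
C | [.]111.   read . → write 0, move →, go to B
B | 0[1]11.   read 1 → write ., move ·, go to C
C | 0[.]11.   read . → write 0, move →, go to B
B | 00[1]1.   read 1 → write ., move ·, go to C
C | 00[.]1.   read . → write 0, move →, go to B
B | 000[1].   read 1 → write ., move ·, go to C
C | 000[.].   read . → write 0, move →, go to B
B | 0000[.]
M halts after 9 transitions.

9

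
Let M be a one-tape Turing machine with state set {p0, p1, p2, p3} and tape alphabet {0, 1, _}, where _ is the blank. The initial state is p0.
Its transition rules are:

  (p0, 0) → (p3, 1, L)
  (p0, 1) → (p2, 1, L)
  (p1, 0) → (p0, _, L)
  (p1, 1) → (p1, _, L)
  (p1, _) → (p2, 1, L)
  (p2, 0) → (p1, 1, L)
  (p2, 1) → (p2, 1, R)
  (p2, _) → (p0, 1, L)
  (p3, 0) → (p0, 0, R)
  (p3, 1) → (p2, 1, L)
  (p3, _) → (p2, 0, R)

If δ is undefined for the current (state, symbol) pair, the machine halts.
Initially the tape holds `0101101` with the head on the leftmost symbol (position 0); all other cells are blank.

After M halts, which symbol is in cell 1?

_

state=p0 head=0 tape=__[0]101101   (p0,0)→(p3,1,L)
state=p3 head=-1 tape=_[_]1101101   (p3,_)→(p2,0,R)
state=p2 head=0 tape=_0[1]101101   (p2,1)→(p2,1,R)
state=p2 head=1 tape=_01[1]01101   (p2,1)→(p2,1,R)
state=p2 head=2 tape=_011[0]1101   (p2,0)→(p1,1,L)
state=p1 head=1 tape=_01[1]11101   (p1,1)→(p1,_,L)
state=p1 head=0 tape=_0[1]_11101   (p1,1)→(p1,_,L)
state=p1 head=-1 tape=_[0]__11101   (p1,0)→(p0,_,L)
state=p0 head=-2 tape=[_]___11101
Cell 1 holds _ when M halts.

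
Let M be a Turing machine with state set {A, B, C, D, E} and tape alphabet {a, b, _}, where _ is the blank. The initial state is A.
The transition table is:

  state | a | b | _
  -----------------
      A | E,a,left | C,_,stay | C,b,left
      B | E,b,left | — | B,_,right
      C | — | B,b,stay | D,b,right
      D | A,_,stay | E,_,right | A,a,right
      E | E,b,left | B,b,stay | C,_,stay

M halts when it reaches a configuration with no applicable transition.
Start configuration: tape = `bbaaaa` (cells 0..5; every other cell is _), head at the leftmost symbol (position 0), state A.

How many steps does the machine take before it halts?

23

A | [b]baaaa___   read b → write _, move stay, go to C
C | [_]baaaa___   read _ → write b, move right, go to D
D | b[b]aaaa___   read b → write _, move right, go to E
E | b_[a]aaa___   read a → write b, move left, go to E
E | b[_]baaa___   read _ → write _, move stay, go to C
C | b[_]baaa___   read _ → write b, move right, go to D
D | bb[b]aaa___   read b → write _, move right, go to E
E | bb_[a]aa___   read a → write b, move left, go to E
E | bb[_]baa___   read _ → write _, move stay, go to C
C | bb[_]baa___   read _ → write b, move right, go to D
D | bbb[b]aa___   read b → write _, move right, go to E
E | bbb_[a]a___   read a → write b, move left, go to E
E | bbb[_]ba___   read _ → write _, move stay, go to C
C | bbb[_]ba___   read _ → write b, move right, go to D
D | bbbb[b]a___   read b → write _, move right, go to E
E | bbbb_[a]___   read a → write b, move left, go to E
E | bbbb[_]b___   read _ → write _, move stay, go to C
C | bbbb[_]b___   read _ → write b, move right, go to D
D | bbbbb[b]___   read b → write _, move right, go to E
E | bbbbb_[_]__   read _ → write _, move stay, go to C
C | bbbbb_[_]__   read _ → write b, move right, go to D
D | bbbbb_b[_]_   read _ → write a, move right, go to A
A | bbbbb_ba[_]   read _ → write b, move left, go to C
C | bbbbb_b[a]b
M halts after 23 transitions.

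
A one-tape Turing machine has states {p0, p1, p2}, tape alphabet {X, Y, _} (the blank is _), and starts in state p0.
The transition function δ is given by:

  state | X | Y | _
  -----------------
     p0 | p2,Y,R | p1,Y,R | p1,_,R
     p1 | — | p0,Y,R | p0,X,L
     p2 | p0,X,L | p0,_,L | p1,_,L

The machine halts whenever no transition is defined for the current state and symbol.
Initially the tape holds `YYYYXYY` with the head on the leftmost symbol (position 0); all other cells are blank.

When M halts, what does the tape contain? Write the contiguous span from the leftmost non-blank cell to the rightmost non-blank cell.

p0 | [Y]YYYXYY   read Y → write Y, move R, go to p1
p1 | Y[Y]YYXYY   read Y → write Y, move R, go to p0
p0 | YY[Y]YXYY   read Y → write Y, move R, go to p1
p1 | YYY[Y]XYY   read Y → write Y, move R, go to p0
p0 | YYYY[X]YY   read X → write Y, move R, go to p2
p2 | YYYYY[Y]Y   read Y → write _, move L, go to p0
p0 | YYYY[Y]_Y   read Y → write Y, move R, go to p1
p1 | YYYYY[_]Y   read _ → write X, move L, go to p0
p0 | YYYY[Y]XY   read Y → write Y, move R, go to p1
p1 | YYYYY[X]Y
The non-blank tape span at halt is YYYYYXY.

YYYYYXY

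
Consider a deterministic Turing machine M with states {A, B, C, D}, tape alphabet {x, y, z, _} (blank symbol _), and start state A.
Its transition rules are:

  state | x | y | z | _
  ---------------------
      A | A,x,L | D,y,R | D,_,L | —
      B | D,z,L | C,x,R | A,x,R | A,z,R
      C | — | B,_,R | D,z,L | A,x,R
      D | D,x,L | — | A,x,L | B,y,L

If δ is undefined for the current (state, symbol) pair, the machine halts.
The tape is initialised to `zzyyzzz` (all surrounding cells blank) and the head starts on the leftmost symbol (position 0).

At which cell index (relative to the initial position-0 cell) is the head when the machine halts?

state=A head=0 tape=__[z]zyyzzz   (A,z)→(D,_,L)
state=D head=-1 tape=_[_]_zyyzzz   (D,_)→(B,y,L)
state=B head=-2 tape=[_]y_zyyzzz   (B,_)→(A,z,R)
state=A head=-1 tape=z[y]_zyyzzz   (A,y)→(D,y,R)
state=D head=0 tape=zy[_]zyyzzz   (D,_)→(B,y,L)
state=B head=-1 tape=z[y]yzyyzzz   (B,y)→(C,x,R)
state=C head=0 tape=zx[y]zyyzzz   (C,y)→(B,_,R)
state=B head=1 tape=zx_[z]yyzzz   (B,z)→(A,x,R)
state=A head=2 tape=zx_x[y]yzzz   (A,y)→(D,y,R)
state=D head=3 tape=zx_xy[y]zzz
At halt the head is at cell 3.

3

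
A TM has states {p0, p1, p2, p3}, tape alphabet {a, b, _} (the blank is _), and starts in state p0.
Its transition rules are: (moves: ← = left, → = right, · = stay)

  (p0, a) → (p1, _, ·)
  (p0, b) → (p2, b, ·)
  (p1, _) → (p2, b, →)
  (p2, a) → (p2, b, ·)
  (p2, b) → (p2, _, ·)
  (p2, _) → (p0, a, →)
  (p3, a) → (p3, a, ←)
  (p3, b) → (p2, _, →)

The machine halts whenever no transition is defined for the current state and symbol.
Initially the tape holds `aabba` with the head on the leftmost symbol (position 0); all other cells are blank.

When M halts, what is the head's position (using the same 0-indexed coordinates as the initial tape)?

state=p0 head=0 tape=[a]abba__   (p0,a)→(p1,_,·)
state=p1 head=0 tape=[_]abba__   (p1,_)→(p2,b,→)
state=p2 head=1 tape=b[a]bba__   (p2,a)→(p2,b,·)
state=p2 head=1 tape=b[b]bba__   (p2,b)→(p2,_,·)
state=p2 head=1 tape=b[_]bba__   (p2,_)→(p0,a,→)
state=p0 head=2 tape=ba[b]ba__   (p0,b)→(p2,b,·)
state=p2 head=2 tape=ba[b]ba__   (p2,b)→(p2,_,·)
state=p2 head=2 tape=ba[_]ba__   (p2,_)→(p0,a,→)
state=p0 head=3 tape=baa[b]a__   (p0,b)→(p2,b,·)
state=p2 head=3 tape=baa[b]a__   (p2,b)→(p2,_,·)
state=p2 head=3 tape=baa[_]a__   (p2,_)→(p0,a,→)
state=p0 head=4 tape=baaa[a]__   (p0,a)→(p1,_,·)
state=p1 head=4 tape=baaa[_]__   (p1,_)→(p2,b,→)
state=p2 head=5 tape=baaab[_]_   (p2,_)→(p0,a,→)
state=p0 head=6 tape=baaaba[_]
At halt the head is at cell 6.

6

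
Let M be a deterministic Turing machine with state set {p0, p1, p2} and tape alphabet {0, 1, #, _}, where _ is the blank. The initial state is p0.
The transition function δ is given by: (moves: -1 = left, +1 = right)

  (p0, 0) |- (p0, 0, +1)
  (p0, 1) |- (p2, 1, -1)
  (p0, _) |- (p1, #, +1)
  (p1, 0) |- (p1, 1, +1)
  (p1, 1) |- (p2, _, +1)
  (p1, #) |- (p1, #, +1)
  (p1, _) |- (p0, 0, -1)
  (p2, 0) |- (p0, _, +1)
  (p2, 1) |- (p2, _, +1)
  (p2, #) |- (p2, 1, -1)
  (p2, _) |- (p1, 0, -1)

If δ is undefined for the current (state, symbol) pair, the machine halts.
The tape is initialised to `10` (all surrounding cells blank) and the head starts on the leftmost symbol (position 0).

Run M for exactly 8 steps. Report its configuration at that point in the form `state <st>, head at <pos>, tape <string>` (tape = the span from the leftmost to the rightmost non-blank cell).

state p0, head at 2, tape #11

state=p0 head=0 tape=___[1]0_   (p0,1)→(p2,1,-1)
state=p2 head=-1 tape=__[_]10_   (p2,_)→(p1,0,-1)
state=p1 head=-2 tape=_[_]010_   (p1,_)→(p0,0,-1)
state=p0 head=-3 tape=[_]0010_   (p0,_)→(p1,#,+1)
state=p1 head=-2 tape=#[0]010_   (p1,0)→(p1,1,+1)
state=p1 head=-1 tape=#1[0]10_   (p1,0)→(p1,1,+1)
state=p1 head=0 tape=#11[1]0_   (p1,1)→(p2,_,+1)
state=p2 head=1 tape=#11_[0]_   (p2,0)→(p0,_,+1)
state=p0 head=2 tape=#11__[_]
After 8 steps: state p0, head at 2, tape #11.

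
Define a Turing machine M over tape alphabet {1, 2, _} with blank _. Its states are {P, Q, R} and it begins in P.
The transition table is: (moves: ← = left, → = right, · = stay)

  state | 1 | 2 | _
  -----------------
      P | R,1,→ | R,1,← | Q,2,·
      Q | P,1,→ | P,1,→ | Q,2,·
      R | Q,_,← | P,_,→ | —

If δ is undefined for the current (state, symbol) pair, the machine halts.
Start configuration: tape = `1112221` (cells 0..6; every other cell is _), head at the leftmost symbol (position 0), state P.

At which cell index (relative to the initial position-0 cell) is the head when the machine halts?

P | [1]112221   read 1 → write 1, move →, go to R
R | 1[1]12221   read 1 → write _, move ←, go to Q
Q | [1]_12221   read 1 → write 1, move →, go to P
P | 1[_]12221   read _ → write 2, move ·, go to Q
Q | 1[2]12221   read 2 → write 1, move →, go to P
P | 11[1]2221   read 1 → write 1, move →, go to R
R | 111[2]221   read 2 → write _, move →, go to P
P | 111_[2]21   read 2 → write 1, move ←, go to R
R | 111[_]121
At halt the head is at cell 3.

3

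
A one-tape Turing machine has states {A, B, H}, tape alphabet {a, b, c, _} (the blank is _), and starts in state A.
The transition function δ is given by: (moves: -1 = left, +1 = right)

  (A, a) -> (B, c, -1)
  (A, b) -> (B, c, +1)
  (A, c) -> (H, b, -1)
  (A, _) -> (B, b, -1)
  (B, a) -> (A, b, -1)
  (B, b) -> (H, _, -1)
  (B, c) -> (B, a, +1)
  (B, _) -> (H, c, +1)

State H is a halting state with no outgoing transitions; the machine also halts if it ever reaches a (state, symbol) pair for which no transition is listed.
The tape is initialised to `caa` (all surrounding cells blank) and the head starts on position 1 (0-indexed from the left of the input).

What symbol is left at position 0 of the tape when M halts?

b

state=A head=1 tape=__c[a]a   (A,a)→(B,c,-1)
state=B head=0 tape=__[c]ca   (B,c)→(B,a,+1)
state=B head=1 tape=__a[c]a   (B,c)→(B,a,+1)
state=B head=2 tape=__aa[a]   (B,a)→(A,b,-1)
state=A head=1 tape=__a[a]b   (A,a)→(B,c,-1)
state=B head=0 tape=__[a]cb   (B,a)→(A,b,-1)
state=A head=-1 tape=_[_]bcb   (A,_)→(B,b,-1)
state=B head=-2 tape=[_]bbcb   (B,_)→(H,c,+1)
state=H head=-1 tape=c[b]bcb
Cell 0 holds b when M halts.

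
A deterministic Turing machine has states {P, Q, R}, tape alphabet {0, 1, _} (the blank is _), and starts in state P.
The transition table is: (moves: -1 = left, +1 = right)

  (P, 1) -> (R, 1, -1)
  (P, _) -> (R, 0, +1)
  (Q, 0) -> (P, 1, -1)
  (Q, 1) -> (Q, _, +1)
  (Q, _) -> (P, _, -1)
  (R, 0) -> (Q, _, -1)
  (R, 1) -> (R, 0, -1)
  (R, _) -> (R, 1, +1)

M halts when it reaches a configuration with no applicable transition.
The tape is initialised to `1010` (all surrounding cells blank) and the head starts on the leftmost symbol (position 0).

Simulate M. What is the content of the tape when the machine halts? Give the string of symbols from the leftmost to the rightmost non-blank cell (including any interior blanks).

01_000

P | __[1]010   read 1 → write 1, move -1, go to R
R | _[_]1010   read _ → write 1, move +1, go to R
R | _1[1]010   read 1 → write 0, move -1, go to R
R | _[1]0010   read 1 → write 0, move -1, go to R
R | [_]00010   read _ → write 1, move +1, go to R
R | 1[0]0010   read 0 → write _, move -1, go to Q
Q | [1]_0010   read 1 → write _, move +1, go to Q
Q | _[_]0010   read _ → write _, move -1, go to P
P | [_]_0010   read _ → write 0, move +1, go to R
R | 0[_]0010   read _ → write 1, move +1, go to R
R | 01[0]010   read 0 → write _, move -1, go to Q
Q | 0[1]_010   read 1 → write _, move +1, go to Q
Q | 0_[_]010   read _ → write _, move -1, go to P
P | 0[_]_010   read _ → write 0, move +1, go to R
R | 00[_]010   read _ → write 1, move +1, go to R
R | 001[0]10   read 0 → write _, move -1, go to Q
Q | 00[1]_10   read 1 → write _, move +1, go to Q
Q | 00_[_]10   read _ → write _, move -1, go to P
P | 00[_]_10   read _ → write 0, move +1, go to R
R | 000[_]10   read _ → write 1, move +1, go to R
R | 0001[1]0   read 1 → write 0, move -1, go to R
R | 000[1]00   read 1 → write 0, move -1, go to R
R | 00[0]000   read 0 → write _, move -1, go to Q
Q | 0[0]_000   read 0 → write 1, move -1, go to P
P | [0]1_000
The non-blank tape span at halt is 01_000.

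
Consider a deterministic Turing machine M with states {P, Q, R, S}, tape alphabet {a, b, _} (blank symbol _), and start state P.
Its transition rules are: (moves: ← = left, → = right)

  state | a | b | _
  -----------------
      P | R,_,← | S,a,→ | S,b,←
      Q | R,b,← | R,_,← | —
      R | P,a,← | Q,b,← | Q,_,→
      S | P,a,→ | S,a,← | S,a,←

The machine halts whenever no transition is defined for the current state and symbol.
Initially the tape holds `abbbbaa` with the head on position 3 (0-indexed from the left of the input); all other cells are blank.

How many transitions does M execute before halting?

21

state=P head=3 tape=_abb[b]baa   (P,b)→(S,a,→)
state=S head=4 tape=_abba[b]aa   (S,b)→(S,a,←)
state=S head=3 tape=_abb[a]aaa   (S,a)→(P,a,→)
state=P head=4 tape=_abba[a]aa   (P,a)→(R,_,←)
state=R head=3 tape=_abb[a]_aa   (R,a)→(P,a,←)
state=P head=2 tape=_ab[b]a_aa   (P,b)→(S,a,→)
state=S head=3 tape=_aba[a]_aa   (S,a)→(P,a,→)
state=P head=4 tape=_abaa[_]aa   (P,_)→(S,b,←)
state=S head=3 tape=_aba[a]baa   (S,a)→(P,a,→)
state=P head=4 tape=_abaa[b]aa   (P,b)→(S,a,→)
state=S head=5 tape=_abaaa[a]a   (S,a)→(P,a,→)
state=P head=6 tape=_abaaaa[a]   (P,a)→(R,_,←)
state=R head=5 tape=_abaaa[a]_   (R,a)→(P,a,←)
state=P head=4 tape=_abaa[a]a_   (P,a)→(R,_,←)
state=R head=3 tape=_aba[a]_a_   (R,a)→(P,a,←)
state=P head=2 tape=_ab[a]a_a_   (P,a)→(R,_,←)
state=R head=1 tape=_a[b]_a_a_   (R,b)→(Q,b,←)
state=Q head=0 tape=_[a]b_a_a_   (Q,a)→(R,b,←)
state=R head=-1 tape=[_]bb_a_a_   (R,_)→(Q,_,→)
state=Q head=0 tape=_[b]b_a_a_   (Q,b)→(R,_,←)
state=R head=-1 tape=[_]_b_a_a_   (R,_)→(Q,_,→)
state=Q head=0 tape=_[_]b_a_a_
M halts after 21 transitions.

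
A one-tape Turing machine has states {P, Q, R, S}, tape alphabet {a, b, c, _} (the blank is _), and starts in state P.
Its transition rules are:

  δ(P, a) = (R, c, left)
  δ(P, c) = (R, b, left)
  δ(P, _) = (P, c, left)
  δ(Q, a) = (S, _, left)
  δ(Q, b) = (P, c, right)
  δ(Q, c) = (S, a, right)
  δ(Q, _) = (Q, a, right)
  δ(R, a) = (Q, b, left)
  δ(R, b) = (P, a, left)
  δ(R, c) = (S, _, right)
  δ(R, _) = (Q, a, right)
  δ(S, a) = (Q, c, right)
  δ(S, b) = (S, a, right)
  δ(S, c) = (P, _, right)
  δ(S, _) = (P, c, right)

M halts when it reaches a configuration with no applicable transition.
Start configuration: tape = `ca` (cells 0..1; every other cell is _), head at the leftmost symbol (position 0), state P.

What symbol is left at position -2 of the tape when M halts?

P | __[c]a___   read c → write b, move left, go to R
R | _[_]ba___   read _ → write a, move right, go to Q
Q | _a[b]a___   read b → write c, move right, go to P
P | _ac[a]___   read a → write c, move left, go to R
R | _a[c]c___   read c → write _, move right, go to S
S | _a_[c]___   read c → write _, move right, go to P
P | _a__[_]__   read _ → write c, move left, go to P
P | _a_[_]c__   read _ → write c, move left, go to P
P | _a[_]cc__   read _ → write c, move left, go to P
P | _[a]ccc__   read a → write c, move left, go to R
R | [_]cccc__   read _ → write a, move right, go to Q
Q | a[c]ccc__   read c → write a, move right, go to S
S | aa[c]cc__   read c → write _, move right, go to P
P | aa_[c]c__   read c → write b, move left, go to R
R | aa[_]bc__   read _ → write a, move right, go to Q
Q | aaa[b]c__   read b → write c, move right, go to P
P | aaac[c]__   read c → write b, move left, go to R
R | aaa[c]b__   read c → write _, move right, go to S
S | aaa_[b]__   read b → write a, move right, go to S
S | aaa_a[_]_   read _ → write c, move right, go to P
P | aaa_ac[_]   read _ → write c, move left, go to P
P | aaa_a[c]c   read c → write b, move left, go to R
R | aaa_[a]bc   read a → write b, move left, go to Q
Q | aaa[_]bbc   read _ → write a, move right, go to Q
Q | aaaa[b]bc   read b → write c, move right, go to P
P | aaaac[b]c
Cell -2 holds a when M halts.

a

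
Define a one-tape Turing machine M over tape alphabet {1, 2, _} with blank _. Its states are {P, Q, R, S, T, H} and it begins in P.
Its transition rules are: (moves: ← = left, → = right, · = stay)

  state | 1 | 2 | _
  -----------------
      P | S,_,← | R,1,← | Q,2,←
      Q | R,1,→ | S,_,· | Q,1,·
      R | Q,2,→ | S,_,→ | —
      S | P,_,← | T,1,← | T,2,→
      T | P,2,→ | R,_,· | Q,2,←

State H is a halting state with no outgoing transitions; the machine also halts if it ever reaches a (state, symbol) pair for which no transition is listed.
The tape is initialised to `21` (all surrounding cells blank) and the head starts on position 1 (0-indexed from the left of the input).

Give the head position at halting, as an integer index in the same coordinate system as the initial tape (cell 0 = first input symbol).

P | __2[1]   read 1 → write _, move ←, go to S
S | __[2]_   read 2 → write 1, move ←, go to T
T | _[_]1_   read _ → write 2, move ←, go to Q
Q | [_]21_   read _ → write 1, move ·, go to Q
Q | [1]21_   read 1 → write 1, move →, go to R
R | 1[2]1_   read 2 → write _, move →, go to S
S | 1_[1]_   read 1 → write _, move ←, go to P
P | 1[_]__   read _ → write 2, move ←, go to Q
Q | [1]2__   read 1 → write 1, move →, go to R
R | 1[2]__   read 2 → write _, move →, go to S
S | 1_[_]_   read _ → write 2, move →, go to T
T | 1_2[_]   read _ → write 2, move ←, go to Q
Q | 1_[2]2   read 2 → write _, move ·, go to S
S | 1_[_]2   read _ → write 2, move →, go to T
T | 1_2[2]   read 2 → write _, move ·, go to R
R | 1_2[_]
At halt the head is at cell 1.

1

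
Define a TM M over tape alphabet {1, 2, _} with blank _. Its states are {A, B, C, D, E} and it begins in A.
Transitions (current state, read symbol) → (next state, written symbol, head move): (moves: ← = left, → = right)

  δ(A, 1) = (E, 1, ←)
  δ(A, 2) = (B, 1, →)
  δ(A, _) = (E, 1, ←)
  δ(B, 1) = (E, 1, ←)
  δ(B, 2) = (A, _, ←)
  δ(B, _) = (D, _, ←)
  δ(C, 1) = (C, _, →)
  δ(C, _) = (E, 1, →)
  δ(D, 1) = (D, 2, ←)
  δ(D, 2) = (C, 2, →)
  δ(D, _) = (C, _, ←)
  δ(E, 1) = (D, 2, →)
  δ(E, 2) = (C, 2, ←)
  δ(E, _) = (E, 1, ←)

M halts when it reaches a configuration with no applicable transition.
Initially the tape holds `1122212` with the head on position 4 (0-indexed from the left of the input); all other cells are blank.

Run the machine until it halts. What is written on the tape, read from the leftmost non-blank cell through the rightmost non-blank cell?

1122222

A | 1122[2]12   read 2 → write 1, move →, go to B
B | 11221[1]2   read 1 → write 1, move ←, go to E
E | 1122[1]12   read 1 → write 2, move →, go to D
D | 11222[1]2   read 1 → write 2, move ←, go to D
D | 1122[2]22   read 2 → write 2, move →, go to C
C | 11222[2]2
The non-blank tape span at halt is 1122222.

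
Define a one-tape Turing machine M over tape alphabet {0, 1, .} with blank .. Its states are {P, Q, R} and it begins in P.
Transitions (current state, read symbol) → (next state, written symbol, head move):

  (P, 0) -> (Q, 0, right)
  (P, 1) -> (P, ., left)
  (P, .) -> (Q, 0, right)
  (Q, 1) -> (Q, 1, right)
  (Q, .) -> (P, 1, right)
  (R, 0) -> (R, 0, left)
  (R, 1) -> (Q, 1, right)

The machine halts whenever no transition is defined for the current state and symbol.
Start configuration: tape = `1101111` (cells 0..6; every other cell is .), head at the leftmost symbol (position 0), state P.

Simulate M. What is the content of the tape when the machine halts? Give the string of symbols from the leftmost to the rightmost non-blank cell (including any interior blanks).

state=P head=0 tape=.[1]101111   (P,1)→(P,.,left)
state=P head=-1 tape=[.].101111   (P,.)→(Q,0,right)
state=Q head=0 tape=0[.]101111   (Q,.)→(P,1,right)
state=P head=1 tape=01[1]01111   (P,1)→(P,.,left)
state=P head=0 tape=0[1].01111   (P,1)→(P,.,left)
state=P head=-1 tape=[0]..01111   (P,0)→(Q,0,right)
state=Q head=0 tape=0[.].01111   (Q,.)→(P,1,right)
state=P head=1 tape=01[.]01111   (P,.)→(Q,0,right)
state=Q head=2 tape=010[0]1111
The non-blank tape span at halt is 01001111.

01001111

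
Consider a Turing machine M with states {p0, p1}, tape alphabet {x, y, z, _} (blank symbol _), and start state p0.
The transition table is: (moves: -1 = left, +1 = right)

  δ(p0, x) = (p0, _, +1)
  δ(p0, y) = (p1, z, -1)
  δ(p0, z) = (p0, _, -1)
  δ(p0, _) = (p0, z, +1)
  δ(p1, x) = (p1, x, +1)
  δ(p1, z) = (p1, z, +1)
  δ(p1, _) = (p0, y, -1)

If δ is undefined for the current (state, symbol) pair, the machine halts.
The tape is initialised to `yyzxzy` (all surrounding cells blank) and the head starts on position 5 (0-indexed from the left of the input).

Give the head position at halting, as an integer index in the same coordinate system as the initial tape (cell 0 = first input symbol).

state=p0 head=5 tape=yyzxz[y]___   (p0,y)→(p1,z,-1)
state=p1 head=4 tape=yyzx[z]z___   (p1,z)→(p1,z,+1)
state=p1 head=5 tape=yyzxz[z]___   (p1,z)→(p1,z,+1)
state=p1 head=6 tape=yyzxzz[_]__   (p1,_)→(p0,y,-1)
state=p0 head=5 tape=yyzxz[z]y__   (p0,z)→(p0,_,-1)
state=p0 head=4 tape=yyzx[z]_y__   (p0,z)→(p0,_,-1)
state=p0 head=3 tape=yyz[x]__y__   (p0,x)→(p0,_,+1)
state=p0 head=4 tape=yyz_[_]_y__   (p0,_)→(p0,z,+1)
state=p0 head=5 tape=yyz_z[_]y__   (p0,_)→(p0,z,+1)
state=p0 head=6 tape=yyz_zz[y]__   (p0,y)→(p1,z,-1)
state=p1 head=5 tape=yyz_z[z]z__   (p1,z)→(p1,z,+1)
state=p1 head=6 tape=yyz_zz[z]__   (p1,z)→(p1,z,+1)
state=p1 head=7 tape=yyz_zzz[_]_   (p1,_)→(p0,y,-1)
state=p0 head=6 tape=yyz_zz[z]y_   (p0,z)→(p0,_,-1)
state=p0 head=5 tape=yyz_z[z]_y_   (p0,z)→(p0,_,-1)
state=p0 head=4 tape=yyz_[z]__y_   (p0,z)→(p0,_,-1)
state=p0 head=3 tape=yyz[_]___y_   (p0,_)→(p0,z,+1)
state=p0 head=4 tape=yyzz[_]__y_   (p0,_)→(p0,z,+1)
state=p0 head=5 tape=yyzzz[_]_y_   (p0,_)→(p0,z,+1)
state=p0 head=6 tape=yyzzzz[_]y_   (p0,_)→(p0,z,+1)
state=p0 head=7 tape=yyzzzzz[y]_   (p0,y)→(p1,z,-1)
state=p1 head=6 tape=yyzzzz[z]z_   (p1,z)→(p1,z,+1)
state=p1 head=7 tape=yyzzzzz[z]_   (p1,z)→(p1,z,+1)
state=p1 head=8 tape=yyzzzzzz[_]   (p1,_)→(p0,y,-1)
state=p0 head=7 tape=yyzzzzz[z]y   (p0,z)→(p0,_,-1)
state=p0 head=6 tape=yyzzzz[z]_y   (p0,z)→(p0,_,-1)
state=p0 head=5 tape=yyzzz[z]__y   (p0,z)→(p0,_,-1)
state=p0 head=4 tape=yyzz[z]___y   (p0,z)→(p0,_,-1)
state=p0 head=3 tape=yyz[z]____y   (p0,z)→(p0,_,-1)
state=p0 head=2 tape=yy[z]_____y   (p0,z)→(p0,_,-1)
state=p0 head=1 tape=y[y]______y   (p0,y)→(p1,z,-1)
state=p1 head=0 tape=[y]z______y
At halt the head is at cell 0.

0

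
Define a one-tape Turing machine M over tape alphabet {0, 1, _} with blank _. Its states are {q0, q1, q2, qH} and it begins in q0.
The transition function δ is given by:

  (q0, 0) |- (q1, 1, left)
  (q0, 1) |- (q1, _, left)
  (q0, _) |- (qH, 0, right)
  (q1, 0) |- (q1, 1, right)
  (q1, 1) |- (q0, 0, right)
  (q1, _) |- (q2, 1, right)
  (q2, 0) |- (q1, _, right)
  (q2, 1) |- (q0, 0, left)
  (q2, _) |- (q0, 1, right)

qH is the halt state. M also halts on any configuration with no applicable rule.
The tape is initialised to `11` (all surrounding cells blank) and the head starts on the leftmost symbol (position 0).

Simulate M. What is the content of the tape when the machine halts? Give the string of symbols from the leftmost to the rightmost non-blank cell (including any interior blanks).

state=q0 head=0 tape=_[1]1_   (q0,1)→(q1,_,left)
state=q1 head=-1 tape=[_]_1_   (q1,_)→(q2,1,right)
state=q2 head=0 tape=1[_]1_   (q2,_)→(q0,1,right)
state=q0 head=1 tape=11[1]_   (q0,1)→(q1,_,left)
state=q1 head=0 tape=1[1]__   (q1,1)→(q0,0,right)
state=q0 head=1 tape=10[_]_   (q0,_)→(qH,0,right)
state=qH head=2 tape=100[_]
The non-blank tape span at halt is 100.

100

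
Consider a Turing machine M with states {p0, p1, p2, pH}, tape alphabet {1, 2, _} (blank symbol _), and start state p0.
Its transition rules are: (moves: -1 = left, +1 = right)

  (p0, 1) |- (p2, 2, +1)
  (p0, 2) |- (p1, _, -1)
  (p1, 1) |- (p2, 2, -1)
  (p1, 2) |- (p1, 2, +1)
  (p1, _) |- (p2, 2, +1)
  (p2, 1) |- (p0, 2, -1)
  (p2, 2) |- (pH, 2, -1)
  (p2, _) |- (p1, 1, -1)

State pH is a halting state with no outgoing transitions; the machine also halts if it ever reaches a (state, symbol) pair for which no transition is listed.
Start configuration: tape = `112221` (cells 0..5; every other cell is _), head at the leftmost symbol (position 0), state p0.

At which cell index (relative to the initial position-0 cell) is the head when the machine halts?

p0 | __[1]12221   read 1 → write 2, move +1, go to p2
p2 | __2[1]2221   read 1 → write 2, move -1, go to p0
p0 | __[2]22221   read 2 → write _, move -1, go to p1
p1 | _[_]_22221   read _ → write 2, move +1, go to p2
p2 | _2[_]22221   read _ → write 1, move -1, go to p1
p1 | _[2]122221   read 2 → write 2, move +1, go to p1
p1 | _2[1]22221   read 1 → write 2, move -1, go to p2
p2 | _[2]222221   read 2 → write 2, move -1, go to pH
pH | [_]2222221
At halt the head is at cell -2.

-2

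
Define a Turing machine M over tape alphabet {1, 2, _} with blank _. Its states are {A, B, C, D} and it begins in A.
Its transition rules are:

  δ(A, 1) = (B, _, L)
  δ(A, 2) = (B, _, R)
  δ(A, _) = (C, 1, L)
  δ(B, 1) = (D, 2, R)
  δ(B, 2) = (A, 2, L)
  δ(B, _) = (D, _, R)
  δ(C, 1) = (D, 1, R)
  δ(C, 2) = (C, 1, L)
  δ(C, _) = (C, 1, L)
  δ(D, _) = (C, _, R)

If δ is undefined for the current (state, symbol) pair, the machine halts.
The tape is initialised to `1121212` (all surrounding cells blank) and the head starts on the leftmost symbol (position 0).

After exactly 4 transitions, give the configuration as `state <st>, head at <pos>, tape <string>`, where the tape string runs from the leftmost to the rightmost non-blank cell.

state D, head at 2, tape 121212

A | _[1]121212   read 1 → write _, move L, go to B
B | [_]_121212   read _ → write _, move R, go to D
D | _[_]121212   read _ → write _, move R, go to C
C | __[1]21212   read 1 → write 1, move R, go to D
D | __1[2]1212
After 4 steps: state D, head at 2, tape 121212.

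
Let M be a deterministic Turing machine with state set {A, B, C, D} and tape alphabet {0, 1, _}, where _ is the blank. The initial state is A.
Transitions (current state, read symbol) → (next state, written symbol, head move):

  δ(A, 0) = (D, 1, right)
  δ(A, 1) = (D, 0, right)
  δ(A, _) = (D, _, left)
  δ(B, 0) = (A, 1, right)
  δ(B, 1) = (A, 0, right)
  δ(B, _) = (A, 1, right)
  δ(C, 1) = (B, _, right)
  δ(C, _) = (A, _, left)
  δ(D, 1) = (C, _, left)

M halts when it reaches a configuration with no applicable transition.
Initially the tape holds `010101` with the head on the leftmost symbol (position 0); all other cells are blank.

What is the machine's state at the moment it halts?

state=A head=0 tape=[0]10101_   (A,0)→(D,1,right)
state=D head=1 tape=1[1]0101_   (D,1)→(C,_,left)
state=C head=0 tape=[1]_0101_   (C,1)→(B,_,right)
state=B head=1 tape=_[_]0101_   (B,_)→(A,1,right)
state=A head=2 tape=_1[0]101_   (A,0)→(D,1,right)
state=D head=3 tape=_11[1]01_   (D,1)→(C,_,left)
state=C head=2 tape=_1[1]_01_   (C,1)→(B,_,right)
state=B head=3 tape=_1_[_]01_   (B,_)→(A,1,right)
state=A head=4 tape=_1_1[0]1_   (A,0)→(D,1,right)
state=D head=5 tape=_1_11[1]_   (D,1)→(C,_,left)
state=C head=4 tape=_1_1[1]__   (C,1)→(B,_,right)
state=B head=5 tape=_1_1_[_]_   (B,_)→(A,1,right)
state=A head=6 tape=_1_1_1[_]   (A,_)→(D,_,left)
state=D head=5 tape=_1_1_[1]_   (D,1)→(C,_,left)
state=C head=4 tape=_1_1[_]__   (C,_)→(A,_,left)
state=A head=3 tape=_1_[1]___   (A,1)→(D,0,right)
state=D head=4 tape=_1_0[_]__
No transition is defined for (D, _); M halts in state D.

D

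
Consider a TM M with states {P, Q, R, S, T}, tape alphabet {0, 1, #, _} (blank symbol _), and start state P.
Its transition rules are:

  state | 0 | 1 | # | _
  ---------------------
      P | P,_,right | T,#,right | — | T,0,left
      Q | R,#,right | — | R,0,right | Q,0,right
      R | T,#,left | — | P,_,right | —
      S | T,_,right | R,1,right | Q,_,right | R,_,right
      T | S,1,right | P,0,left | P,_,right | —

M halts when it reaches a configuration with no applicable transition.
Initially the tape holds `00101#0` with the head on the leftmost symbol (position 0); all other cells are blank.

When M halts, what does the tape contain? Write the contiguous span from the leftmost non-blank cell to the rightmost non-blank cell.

P | [0]0101#0_   read 0 → write _, move right, go to P
P | _[0]101#0_   read 0 → write _, move right, go to P
P | __[1]01#0_   read 1 → write #, move right, go to T
T | __#[0]1#0_   read 0 → write 1, move right, go to S
S | __#1[1]#0_   read 1 → write 1, move right, go to R
R | __#11[#]0_   read # → write _, move right, go to P
P | __#11_[0]_   read 0 → write _, move right, go to P
P | __#11__[_]   read _ → write 0, move left, go to T
T | __#11_[_]0
The non-blank tape span at halt is #11__0.

#11__0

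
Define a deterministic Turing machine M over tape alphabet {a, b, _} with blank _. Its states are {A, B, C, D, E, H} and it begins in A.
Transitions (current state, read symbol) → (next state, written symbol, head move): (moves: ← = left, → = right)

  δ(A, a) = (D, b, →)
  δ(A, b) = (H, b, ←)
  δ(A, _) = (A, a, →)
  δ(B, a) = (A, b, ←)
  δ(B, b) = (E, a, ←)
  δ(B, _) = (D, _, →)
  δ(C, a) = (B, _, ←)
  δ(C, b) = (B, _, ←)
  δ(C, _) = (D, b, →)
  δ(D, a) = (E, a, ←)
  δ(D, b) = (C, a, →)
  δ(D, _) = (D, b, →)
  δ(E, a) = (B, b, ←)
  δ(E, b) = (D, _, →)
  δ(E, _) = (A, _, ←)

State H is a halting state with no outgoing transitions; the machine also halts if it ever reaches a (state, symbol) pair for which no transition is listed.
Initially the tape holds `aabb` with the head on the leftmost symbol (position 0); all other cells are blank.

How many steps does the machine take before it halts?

12

A | _[a]abb   read a → write b, move →, go to D
D | _b[a]bb   read a → write a, move ←, go to E
E | _[b]abb   read b → write _, move →, go to D
D | __[a]bb   read a → write a, move ←, go to E
E | _[_]abb   read _ → write _, move ←, go to A
A | [_]_abb   read _ → write a, move →, go to A
A | a[_]abb   read _ → write a, move →, go to A
A | aa[a]bb   read a → write b, move →, go to D
D | aab[b]b   read b → write a, move →, go to C
C | aaba[b]   read b → write _, move ←, go to B
B | aab[a]_   read a → write b, move ←, go to A
A | aa[b]b_   read b → write b, move ←, go to H
H | a[a]bb_
M halts after 12 transitions.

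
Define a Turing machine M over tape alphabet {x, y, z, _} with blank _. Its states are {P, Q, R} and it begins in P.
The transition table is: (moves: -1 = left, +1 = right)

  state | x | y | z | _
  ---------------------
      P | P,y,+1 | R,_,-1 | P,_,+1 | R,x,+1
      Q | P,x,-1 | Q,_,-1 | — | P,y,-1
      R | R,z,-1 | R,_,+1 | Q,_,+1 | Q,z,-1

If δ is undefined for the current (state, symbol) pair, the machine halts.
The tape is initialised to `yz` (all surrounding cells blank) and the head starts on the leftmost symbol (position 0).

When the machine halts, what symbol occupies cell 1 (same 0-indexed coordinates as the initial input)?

state=P head=0 tape=___[y]z__   (P,y)→(R,_,-1)
state=R head=-1 tape=__[_]_z__   (R,_)→(Q,z,-1)
state=Q head=-2 tape=_[_]z_z__   (Q,_)→(P,y,-1)
state=P head=-3 tape=[_]yz_z__   (P,_)→(R,x,+1)
state=R head=-2 tape=x[y]z_z__   (R,y)→(R,_,+1)
state=R head=-1 tape=x_[z]_z__   (R,z)→(Q,_,+1)
state=Q head=0 tape=x__[_]z__   (Q,_)→(P,y,-1)
state=P head=-1 tape=x_[_]yz__   (P,_)→(R,x,+1)
state=R head=0 tape=x_x[y]z__   (R,y)→(R,_,+1)
state=R head=1 tape=x_x_[z]__   (R,z)→(Q,_,+1)
state=Q head=2 tape=x_x__[_]_   (Q,_)→(P,y,-1)
state=P head=1 tape=x_x_[_]y_   (P,_)→(R,x,+1)
state=R head=2 tape=x_x_x[y]_   (R,y)→(R,_,+1)
state=R head=3 tape=x_x_x_[_]   (R,_)→(Q,z,-1)
state=Q head=2 tape=x_x_x[_]z   (Q,_)→(P,y,-1)
state=P head=1 tape=x_x_[x]yz   (P,x)→(P,y,+1)
state=P head=2 tape=x_x_y[y]z   (P,y)→(R,_,-1)
state=R head=1 tape=x_x_[y]_z   (R,y)→(R,_,+1)
state=R head=2 tape=x_x__[_]z   (R,_)→(Q,z,-1)
state=Q head=1 tape=x_x_[_]zz   (Q,_)→(P,y,-1)
state=P head=0 tape=x_x[_]yzz   (P,_)→(R,x,+1)
state=R head=1 tape=x_xx[y]zz   (R,y)→(R,_,+1)
state=R head=2 tape=x_xx_[z]z   (R,z)→(Q,_,+1)
state=Q head=3 tape=x_xx__[z]
Cell 1 holds _ when M halts.

_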